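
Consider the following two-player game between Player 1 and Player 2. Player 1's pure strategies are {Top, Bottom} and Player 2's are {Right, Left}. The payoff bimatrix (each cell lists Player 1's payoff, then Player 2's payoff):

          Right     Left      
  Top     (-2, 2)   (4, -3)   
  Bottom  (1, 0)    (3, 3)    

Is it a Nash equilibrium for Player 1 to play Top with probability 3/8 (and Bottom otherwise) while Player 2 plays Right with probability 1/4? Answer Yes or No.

Check Player 2's indifference given Player 1's mix p = 3/8:
  payoff from Right = 3/4; payoff from Left = 3/4 — equal.
Check Player 1's indifference given Player 2's mix q = 1/4:
  payoff from Top = 5/2; payoff from Bottom = 5/2 — equal.
Both players are indifferent, so neither can profitably deviate.

Yes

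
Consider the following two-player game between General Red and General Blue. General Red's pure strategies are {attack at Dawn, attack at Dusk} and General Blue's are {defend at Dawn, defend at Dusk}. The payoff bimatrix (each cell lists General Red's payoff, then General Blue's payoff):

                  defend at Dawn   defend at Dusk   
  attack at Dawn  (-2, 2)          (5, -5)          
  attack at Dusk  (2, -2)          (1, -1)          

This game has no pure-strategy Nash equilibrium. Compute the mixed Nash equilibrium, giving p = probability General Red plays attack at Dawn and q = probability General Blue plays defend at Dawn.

p = 1/8, q = 1/2

In a mixed equilibrium General Blue is indifferent between defend at Dawn and defend at Dusk; this condition fixes p.
  General Blue's payoff from defend at Dawn: p·2 + (1−p)·(-2) = 4p - 2
  General Blue's payoff from defend at Dusk: p·(-5) + (1−p)·(-1) = -4p - 1
  4p - 2 = -4p - 1  ⇒  8p = 1  ⇒  p = 1/8.
In a mixed equilibrium General Red is indifferent between attack at Dawn and attack at Dusk; this condition fixes q.
  General Red's payoff from attack at Dawn: q·(-2) + (1−q)·5 = -7q + 5
  General Red's payoff from attack at Dusk: q·2 + (1−q)·1 = q + 1
  -7q + 5 = q + 1  ⇒  -8q = -4  ⇒  q = 1/2.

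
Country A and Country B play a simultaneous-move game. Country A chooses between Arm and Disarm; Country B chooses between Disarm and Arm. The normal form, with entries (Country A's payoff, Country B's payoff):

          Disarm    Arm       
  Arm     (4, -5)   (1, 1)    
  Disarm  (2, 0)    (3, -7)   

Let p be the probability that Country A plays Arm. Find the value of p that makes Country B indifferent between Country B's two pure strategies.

p = 7/13

For Country B to be willing to mix, Country B must be indifferent between Disarm and Arm, which pins down Country A's mix.
  Country B's payoff from Disarm: p·(-5) + (1−p)·0 = -5p
  Country B's payoff from Arm: p·1 + (1−p)·(-7) = 8p - 7
  -5p = 8p - 7  ⇒  -13p = -7  ⇒  p = 7/13.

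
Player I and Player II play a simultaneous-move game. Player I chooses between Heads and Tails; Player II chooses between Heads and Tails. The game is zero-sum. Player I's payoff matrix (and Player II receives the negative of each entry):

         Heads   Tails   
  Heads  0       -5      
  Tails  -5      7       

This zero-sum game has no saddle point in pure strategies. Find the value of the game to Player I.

In a mixed equilibrium Player I is indifferent between Heads and Tails; this condition fixes q.
  Player I's expected payoff from Heads: q·0 + (1−q)·(-5) = 5q - 5
  Player I's expected payoff from Tails: q·(-5) + (1−q)·7 = -12q + 7
  5q - 5 = -12q + 7  ⇒  17q = 12  ⇒  q = 12/17.
The value is Player I's expected payoff against this mix (using Heads): (12/17)·0 + (5/17)·(-5) = -25/17.

v = -25/17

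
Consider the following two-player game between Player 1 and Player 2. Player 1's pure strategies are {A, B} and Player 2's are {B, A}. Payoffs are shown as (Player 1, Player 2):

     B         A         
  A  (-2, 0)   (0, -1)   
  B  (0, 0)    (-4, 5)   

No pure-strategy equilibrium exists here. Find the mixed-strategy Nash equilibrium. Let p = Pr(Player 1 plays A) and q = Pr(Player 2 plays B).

For Player 2 to be willing to mix, Player 2 must be indifferent between B and A, which pins down Player 1's mix.
  Player 2's payoff to B: p·0 + (1−p)·0 = 0
  Player 2's payoff to A: p·(-1) + (1−p)·5 = -6p + 5
  0 = -6p + 5  ⇒  6p = 5  ⇒  p = 5/6.
Player 2's mix must leave Player 1 indifferent between A and B.
  Player 1's payoff from A: q·(-2) + (1−q)·0 = -2q
  Player 1's payoff from B: q·0 + (1−q)·(-4) = 4q - 4
  -2q = 4q - 4  ⇒  -6q = -4  ⇒  q = 2/3.

p = 5/6, q = 2/3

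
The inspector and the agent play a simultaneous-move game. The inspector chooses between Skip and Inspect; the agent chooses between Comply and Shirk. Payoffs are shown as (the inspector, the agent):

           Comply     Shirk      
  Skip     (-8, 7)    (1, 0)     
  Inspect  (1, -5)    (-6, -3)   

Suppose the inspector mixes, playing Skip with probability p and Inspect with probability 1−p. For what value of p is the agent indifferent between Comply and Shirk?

p = 2/9

Set the agent's expected payoff from Comply equal to that from Shirk:
  the agent's expected payoff from Comply: p·7 + (1−p)·(-5) = 12p - 5
  the agent's expected payoff from Shirk: p·0 + (1−p)·(-3) = 3p - 3
  12p - 5 = 3p - 3  ⇒  9p = 2  ⇒  p = 2/9.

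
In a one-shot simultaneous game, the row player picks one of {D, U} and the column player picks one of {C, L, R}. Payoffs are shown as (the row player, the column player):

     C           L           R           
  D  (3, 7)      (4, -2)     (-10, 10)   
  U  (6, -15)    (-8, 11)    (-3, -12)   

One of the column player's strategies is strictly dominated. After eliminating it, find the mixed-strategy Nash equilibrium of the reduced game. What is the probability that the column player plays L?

The column player's strategy C is strictly dominated by R: 10 > 7 and -12 > -15. Eliminate C.
The row player's indifference between D and U determines the column player's mixing probability q:
  the row player's payoff to D: q·4 + (1−q)·(-10) = 14q - 10
  the row player's payoff to U: q·(-8) + (1−q)·(-3) = -5q - 3
  14q - 10 = -5q - 3  ⇒  19q = 7  ⇒  q = 7/19.

q = 7/19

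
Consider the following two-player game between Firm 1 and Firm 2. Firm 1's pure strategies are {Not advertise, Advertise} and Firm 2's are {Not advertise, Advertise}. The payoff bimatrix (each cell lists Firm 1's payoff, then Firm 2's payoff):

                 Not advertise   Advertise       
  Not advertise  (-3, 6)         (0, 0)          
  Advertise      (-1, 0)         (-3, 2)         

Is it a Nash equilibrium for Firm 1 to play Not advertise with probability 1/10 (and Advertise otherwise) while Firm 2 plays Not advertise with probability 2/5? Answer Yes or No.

No

Given Firm 1's mix p = 1/10, Firm 2's payoff from Not advertise is 3/5 but from Advertise is 9/5. Firm 2 strictly prefers Advertise, so Firm 2 would not mix.
So the proposed profile is not a Nash equilibrium.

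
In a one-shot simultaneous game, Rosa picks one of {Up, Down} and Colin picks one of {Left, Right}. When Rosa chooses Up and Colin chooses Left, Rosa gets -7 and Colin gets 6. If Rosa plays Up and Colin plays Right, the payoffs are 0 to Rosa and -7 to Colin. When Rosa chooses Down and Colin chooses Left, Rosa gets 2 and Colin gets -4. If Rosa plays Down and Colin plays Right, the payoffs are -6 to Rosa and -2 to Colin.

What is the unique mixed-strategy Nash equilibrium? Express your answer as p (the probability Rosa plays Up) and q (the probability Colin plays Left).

Colin's indifference between Left and Right determines Rosa's mixing probability p:
  Colin's expected payoff from Left: p·6 + (1−p)·(-4) = 10p - 4
  Colin's expected payoff from Right: p·(-7) + (1−p)·(-2) = -5p - 2
  10p - 4 = -5p - 2  ⇒  15p = 2  ⇒  p = 2/15.
Set Rosa's expected payoff from Up equal to that from Down:
  Rosa's payoff to Up: q·(-7) + (1−q)·0 = -7q
  Rosa's payoff to Down: q·2 + (1−q)·(-6) = 8q - 6
  -7q = 8q - 6  ⇒  -15q = -6  ⇒  q = 2/5.

p = 2/15, q = 2/5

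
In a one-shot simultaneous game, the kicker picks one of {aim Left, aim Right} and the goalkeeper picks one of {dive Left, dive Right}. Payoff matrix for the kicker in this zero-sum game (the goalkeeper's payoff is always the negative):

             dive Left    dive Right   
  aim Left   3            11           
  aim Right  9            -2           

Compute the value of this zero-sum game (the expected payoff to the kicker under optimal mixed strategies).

v = 105/19

For the kicker to be willing to mix, the kicker must be indifferent between aim Left and aim Right, which pins down the goalkeeper's mix.
  the kicker's payoff to aim Left: q·3 + (1−q)·11 = -8q + 11
  the kicker's payoff to aim Right: q·9 + (1−q)·(-2) = 11q - 2
  -8q + 11 = 11q - 2  ⇒  -19q = -13  ⇒  q = 13/19.
The value is the kicker's expected payoff against this mix (using aim Left): (13/19)·3 + (6/19)·11 = 105/19.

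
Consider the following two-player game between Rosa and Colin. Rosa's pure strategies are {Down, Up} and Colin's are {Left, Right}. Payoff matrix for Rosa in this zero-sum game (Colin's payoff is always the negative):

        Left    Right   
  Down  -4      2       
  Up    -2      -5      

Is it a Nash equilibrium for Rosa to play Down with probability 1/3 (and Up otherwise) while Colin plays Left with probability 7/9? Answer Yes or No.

Check Colin's indifference given Rosa's mix p = 1/3:
  payoff from Left = 8/3; payoff from Right = 8/3 — equal.
Check Rosa's indifference given Colin's mix q = 7/9:
  payoff from Down = -8/3; payoff from Up = -8/3 — equal.
Both players are indifferent, so neither can profitably deviate.

Yes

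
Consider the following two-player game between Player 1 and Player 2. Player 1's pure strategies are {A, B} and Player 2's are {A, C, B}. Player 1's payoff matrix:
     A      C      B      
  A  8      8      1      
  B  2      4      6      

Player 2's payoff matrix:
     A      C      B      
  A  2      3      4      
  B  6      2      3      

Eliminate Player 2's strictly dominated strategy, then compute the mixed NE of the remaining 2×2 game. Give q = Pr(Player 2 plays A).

q = 5/11

Player 2's strategy C is strictly dominated by B: 4 > 3 and 3 > 2. Eliminate C.
Set Player 1's expected payoff from A equal to that from B:
  Player 1's expected payoff from A: q·8 + (1−q)·1 = 7q + 1
  Player 1's expected payoff from B: q·2 + (1−q)·6 = -4q + 6
  7q + 1 = -4q + 6  ⇒  11q = 5  ⇒  q = 5/11.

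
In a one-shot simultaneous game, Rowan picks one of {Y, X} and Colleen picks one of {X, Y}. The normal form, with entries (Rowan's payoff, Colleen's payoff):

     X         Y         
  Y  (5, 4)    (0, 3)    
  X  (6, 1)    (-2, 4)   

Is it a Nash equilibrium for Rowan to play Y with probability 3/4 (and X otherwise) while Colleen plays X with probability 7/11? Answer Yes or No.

Given Colleen's mix q = 7/11, Rowan's payoff from Y is 35/11 but from X is 34/11. Rowan strictly prefers Y, so Rowan would not mix.
So the proposed profile is not a Nash equilibrium.

No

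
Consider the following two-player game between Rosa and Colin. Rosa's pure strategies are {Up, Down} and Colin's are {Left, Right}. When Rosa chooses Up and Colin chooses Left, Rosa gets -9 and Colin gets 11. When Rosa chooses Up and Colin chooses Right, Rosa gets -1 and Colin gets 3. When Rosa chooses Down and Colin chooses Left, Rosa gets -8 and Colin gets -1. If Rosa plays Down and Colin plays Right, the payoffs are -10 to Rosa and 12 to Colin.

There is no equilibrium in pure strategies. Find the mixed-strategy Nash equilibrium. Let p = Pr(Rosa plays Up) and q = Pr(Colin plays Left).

For Colin to be willing to mix, Colin must be indifferent between Left and Right, which pins down Rosa's mix.
  Colin's payoff to Left: p·11 + (1−p)·(-1) = 12p - 1
  Colin's payoff to Right: p·3 + (1−p)·12 = -9p + 12
  12p - 1 = -9p + 12  ⇒  21p = 13  ⇒  p = 13/21.
Set Rosa's expected payoff from Up equal to that from Down:
  Rosa's expected payoff from Up: q·(-9) + (1−q)·(-1) = -8q - 1
  Rosa's expected payoff from Down: q·(-8) + (1−q)·(-10) = 2q - 10
  -8q - 1 = 2q - 10  ⇒  -10q = -9  ⇒  q = 9/10.

p = 13/21, q = 9/10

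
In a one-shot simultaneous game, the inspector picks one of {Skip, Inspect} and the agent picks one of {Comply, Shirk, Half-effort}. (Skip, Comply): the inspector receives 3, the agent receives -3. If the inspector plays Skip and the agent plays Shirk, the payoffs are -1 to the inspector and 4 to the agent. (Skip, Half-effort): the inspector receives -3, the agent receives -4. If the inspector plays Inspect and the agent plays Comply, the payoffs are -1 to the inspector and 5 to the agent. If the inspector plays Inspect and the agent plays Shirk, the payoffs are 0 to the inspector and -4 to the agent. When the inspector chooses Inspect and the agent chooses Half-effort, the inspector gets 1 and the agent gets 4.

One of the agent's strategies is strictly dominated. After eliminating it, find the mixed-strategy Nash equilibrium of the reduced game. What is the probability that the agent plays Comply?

The agent's strategy Half-effort is strictly dominated by Comply: -3 > -4 and 5 > 4. Eliminate Half-effort.
Set the inspector's expected payoff from Skip equal to that from Inspect:
  the inspector's payoff from Skip: q·3 + (1−q)·(-1) = 4q - 1
  the inspector's payoff from Inspect: q·(-1) + (1−q)·0 = -q
  4q - 1 = -q  ⇒  5q = 1  ⇒  q = 1/5.

q = 1/5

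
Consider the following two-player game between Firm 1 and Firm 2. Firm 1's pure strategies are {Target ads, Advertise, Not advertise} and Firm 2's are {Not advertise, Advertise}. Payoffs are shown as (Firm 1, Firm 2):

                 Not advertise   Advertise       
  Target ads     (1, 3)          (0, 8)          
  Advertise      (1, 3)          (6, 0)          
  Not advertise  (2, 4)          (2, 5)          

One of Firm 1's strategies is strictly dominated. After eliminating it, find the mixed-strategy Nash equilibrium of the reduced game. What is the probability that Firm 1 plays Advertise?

p = 1/4

Firm 1's strategy Target ads is strictly dominated by Not advertise: 2 > 1 and 2 > 0. Eliminate Target ads.
In a mixed equilibrium Firm 2 is indifferent between Not advertise and Advertise; this condition fixes p.
  Firm 2's payoff from Not advertise: p·3 + (1−p)·4 = -p + 4
  Firm 2's payoff from Advertise: p·0 + (1−p)·5 = -5p + 5
  -p + 4 = -5p + 5  ⇒  4p = 1  ⇒  p = 1/4.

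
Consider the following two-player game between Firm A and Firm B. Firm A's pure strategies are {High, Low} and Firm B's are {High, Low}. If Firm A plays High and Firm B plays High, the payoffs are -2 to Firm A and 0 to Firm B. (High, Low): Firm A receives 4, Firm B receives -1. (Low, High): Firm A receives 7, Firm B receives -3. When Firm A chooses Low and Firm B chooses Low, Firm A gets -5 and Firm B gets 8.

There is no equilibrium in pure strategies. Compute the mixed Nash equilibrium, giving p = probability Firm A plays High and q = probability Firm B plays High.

p = 11/12, q = 1/2

For Firm B to be willing to mix, Firm B must be indifferent between High and Low, which pins down Firm A's mix.
  Firm B's payoff from High: p·0 + (1−p)·(-3) = 3p - 3
  Firm B's payoff from Low: p·(-1) + (1−p)·8 = -9p + 8
  3p - 3 = -9p + 8  ⇒  12p = 11  ⇒  p = 11/12.
Set Firm A's expected payoff from High equal to that from Low:
  Firm A's expected payoff from High: q·(-2) + (1−q)·4 = -6q + 4
  Firm A's expected payoff from Low: q·7 + (1−q)·(-5) = 12q - 5
  -6q + 4 = 12q - 5  ⇒  -18q = -9  ⇒  q = 1/2.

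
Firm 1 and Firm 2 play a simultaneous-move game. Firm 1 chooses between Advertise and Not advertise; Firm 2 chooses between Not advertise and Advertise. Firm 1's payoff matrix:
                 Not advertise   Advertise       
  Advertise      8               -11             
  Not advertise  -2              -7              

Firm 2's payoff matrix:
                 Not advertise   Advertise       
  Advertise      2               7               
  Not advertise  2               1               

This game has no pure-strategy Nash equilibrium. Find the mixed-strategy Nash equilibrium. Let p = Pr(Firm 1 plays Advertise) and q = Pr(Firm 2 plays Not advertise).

In a mixed equilibrium Firm 2 is indifferent between Not advertise and Advertise; this condition fixes p.
  Firm 2's payoff from Not advertise: p·2 + (1−p)·2 = 2
  Firm 2's payoff from Advertise: p·7 + (1−p)·1 = 6p + 1
  2 = 6p + 1  ⇒  -6p = -1  ⇒  p = 1/6.
Set Firm 1's expected payoff from Advertise equal to that from Not advertise:
  Firm 1's payoff from Advertise: q·8 + (1−q)·(-11) = 19q - 11
  Firm 1's payoff from Not advertise: q·(-2) + (1−q)·(-7) = 5q - 7
  19q - 11 = 5q - 7  ⇒  14q = 4  ⇒  q = 2/7.

p = 1/6, q = 2/7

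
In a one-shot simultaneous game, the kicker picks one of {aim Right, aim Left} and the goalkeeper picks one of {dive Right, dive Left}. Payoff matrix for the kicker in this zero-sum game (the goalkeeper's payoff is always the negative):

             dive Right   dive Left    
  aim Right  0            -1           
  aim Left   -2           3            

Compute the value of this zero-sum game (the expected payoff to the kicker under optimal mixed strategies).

The kicker's indifference between aim Right and aim Left determines the goalkeeper's mixing probability q:
  the kicker's expected payoff from aim Right: q·0 + (1−q)·(-1) = q - 1
  the kicker's expected payoff from aim Left: q·(-2) + (1−q)·3 = -5q + 3
  q - 1 = -5q + 3  ⇒  6q = 4  ⇒  q = 2/3.
The value is the kicker's expected payoff against this mix (using aim Right): (2/3)·0 + (1/3)·(-1) = -1/3.

v = -1/3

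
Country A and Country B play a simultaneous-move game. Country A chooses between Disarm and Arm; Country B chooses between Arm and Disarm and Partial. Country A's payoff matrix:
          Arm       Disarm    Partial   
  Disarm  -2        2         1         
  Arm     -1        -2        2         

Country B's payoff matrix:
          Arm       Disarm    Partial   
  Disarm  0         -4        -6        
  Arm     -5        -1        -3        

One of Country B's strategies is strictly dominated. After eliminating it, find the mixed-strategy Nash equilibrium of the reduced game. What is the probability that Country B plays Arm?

q = 4/5

Country B's strategy Partial is strictly dominated by Disarm: -4 > -6 and -1 > -3. Eliminate Partial.
In a mixed equilibrium Country A is indifferent between Disarm and Arm; this condition fixes q.
  Country A's expected payoff from Disarm: q·(-2) + (1−q)·2 = -4q + 2
  Country A's expected payoff from Arm: q·(-1) + (1−q)·(-2) = q - 2
  -4q + 2 = q - 2  ⇒  -5q = -4  ⇒  q = 4/5.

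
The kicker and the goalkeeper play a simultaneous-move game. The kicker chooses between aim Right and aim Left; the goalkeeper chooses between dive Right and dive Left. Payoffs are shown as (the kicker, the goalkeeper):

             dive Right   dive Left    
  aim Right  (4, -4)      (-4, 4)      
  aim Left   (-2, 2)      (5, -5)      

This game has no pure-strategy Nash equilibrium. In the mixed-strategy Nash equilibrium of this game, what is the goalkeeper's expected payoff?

-4/5

The kicker's mix must leave the goalkeeper indifferent between dive Right and dive Left.
  the goalkeeper's payoff to dive Right: p·(-4) + (1−p)·2 = -6p + 2
  the goalkeeper's payoff to dive Left: p·4 + (1−p)·(-5) = 9p - 5
  -6p + 2 = 9p - 5  ⇒  -15p = -7  ⇒  p = 7/15.
At equilibrium the goalkeeper is indifferent across columns, so the goalkeeper's payoff equals the payoff from dive Right: (7/15)·(-4) + (8/15)·2 = -4/5.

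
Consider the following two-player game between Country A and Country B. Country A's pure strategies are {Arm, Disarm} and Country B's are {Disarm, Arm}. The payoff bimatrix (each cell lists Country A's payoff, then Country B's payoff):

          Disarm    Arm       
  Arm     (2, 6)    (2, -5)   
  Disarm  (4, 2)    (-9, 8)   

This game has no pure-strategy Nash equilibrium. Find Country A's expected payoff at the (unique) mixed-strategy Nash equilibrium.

For Country A to be willing to mix, Country A must be indifferent between Arm and Disarm, which pins down Country B's mix.
  Country A's payoff from Arm: q·2 + (1−q)·2 = 2
  Country A's payoff from Disarm: q·4 + (1−q)·(-9) = 13q - 9
  2 = 13q - 9  ⇒  -13q = -11  ⇒  q = 11/13.
At equilibrium Country A is indifferent across rows, so Country A's payoff equals the payoff from Arm: (11/13)·2 + (2/13)·2 = 2.

2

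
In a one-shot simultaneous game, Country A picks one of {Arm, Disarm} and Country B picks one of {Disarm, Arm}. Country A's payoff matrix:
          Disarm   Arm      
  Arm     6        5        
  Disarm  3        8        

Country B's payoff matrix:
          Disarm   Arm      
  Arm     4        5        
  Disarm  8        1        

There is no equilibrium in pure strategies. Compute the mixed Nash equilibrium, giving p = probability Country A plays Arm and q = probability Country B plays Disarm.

Set Country B's expected payoff from Disarm equal to that from Arm:
  Country B's expected payoff from Disarm: p·4 + (1−p)·8 = -4p + 8
  Country B's expected payoff from Arm: p·5 + (1−p)·1 = 4p + 1
  -4p + 8 = 4p + 1  ⇒  -8p = -7  ⇒  p = 7/8.
In a mixed equilibrium Country A is indifferent between Arm and Disarm; this condition fixes q.
  Country A's payoff to Arm: q·6 + (1−q)·5 = q + 5
  Country A's payoff to Disarm: q·3 + (1−q)·8 = -5q + 8
  q + 5 = -5q + 8  ⇒  6q = 3  ⇒  q = 1/2.

p = 7/8, q = 1/2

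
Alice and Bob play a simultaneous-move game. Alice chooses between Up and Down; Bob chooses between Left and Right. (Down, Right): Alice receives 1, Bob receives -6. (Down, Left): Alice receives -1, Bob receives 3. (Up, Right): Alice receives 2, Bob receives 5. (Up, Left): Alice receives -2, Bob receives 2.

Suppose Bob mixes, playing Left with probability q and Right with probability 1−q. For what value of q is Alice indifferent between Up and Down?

Set Alice's expected payoff from Up equal to that from Down:
  Alice's payoff from Up: q·(-2) + (1−q)·2 = -4q + 2
  Alice's payoff from Down: q·(-1) + (1−q)·1 = -2q + 1
  -4q + 2 = -2q + 1  ⇒  -2q = -1  ⇒  q = 1/2.

q = 1/2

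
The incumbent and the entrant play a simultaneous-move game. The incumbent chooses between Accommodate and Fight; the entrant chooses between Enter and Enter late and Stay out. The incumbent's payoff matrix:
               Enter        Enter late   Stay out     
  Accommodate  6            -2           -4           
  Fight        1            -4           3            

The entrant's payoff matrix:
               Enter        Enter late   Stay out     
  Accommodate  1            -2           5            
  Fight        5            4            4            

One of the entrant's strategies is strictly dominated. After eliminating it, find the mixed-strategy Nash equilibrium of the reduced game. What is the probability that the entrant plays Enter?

The entrant's strategy Enter late is strictly dominated by Enter: 1 > -2 and 5 > 4. Eliminate Enter late.
In a mixed equilibrium the incumbent is indifferent between Accommodate and Fight; this condition fixes q.
  the incumbent's payoff from Accommodate: q·6 + (1−q)·(-4) = 10q - 4
  the incumbent's payoff from Fight: q·1 + (1−q)·3 = -2q + 3
  10q - 4 = -2q + 3  ⇒  12q = 7  ⇒  q = 7/12.

q = 7/12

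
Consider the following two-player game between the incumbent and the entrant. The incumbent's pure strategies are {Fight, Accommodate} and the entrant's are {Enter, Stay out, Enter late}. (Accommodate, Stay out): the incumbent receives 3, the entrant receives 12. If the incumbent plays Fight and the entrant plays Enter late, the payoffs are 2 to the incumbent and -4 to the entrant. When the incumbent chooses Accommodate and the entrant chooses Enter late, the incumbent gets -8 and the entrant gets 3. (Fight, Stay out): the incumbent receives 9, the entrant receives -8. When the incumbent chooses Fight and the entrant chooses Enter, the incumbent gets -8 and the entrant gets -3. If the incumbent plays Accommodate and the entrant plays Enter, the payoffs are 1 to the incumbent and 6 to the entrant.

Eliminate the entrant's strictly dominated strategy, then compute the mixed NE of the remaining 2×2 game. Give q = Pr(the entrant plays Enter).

q = 2/5

The entrant's strategy Enter late is strictly dominated by Enter: -3 > -4 and 6 > 3. Eliminate Enter late.
The incumbent's indifference between Fight and Accommodate determines the entrant's mixing probability q:
  the incumbent's expected payoff from Fight: q·(-8) + (1−q)·9 = -17q + 9
  the incumbent's expected payoff from Accommodate: q·1 + (1−q)·3 = -2q + 3
  -17q + 9 = -2q + 3  ⇒  -15q = -6  ⇒  q = 2/5.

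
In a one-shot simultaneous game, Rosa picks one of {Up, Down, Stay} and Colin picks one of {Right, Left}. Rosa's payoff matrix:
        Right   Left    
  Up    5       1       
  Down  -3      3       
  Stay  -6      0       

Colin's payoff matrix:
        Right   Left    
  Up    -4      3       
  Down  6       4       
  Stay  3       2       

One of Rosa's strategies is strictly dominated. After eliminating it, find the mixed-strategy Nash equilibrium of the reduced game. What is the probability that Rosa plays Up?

p = 2/9

Rosa's strategy Stay is strictly dominated by Down: -3 > -6 and 3 > 0. Eliminate Stay.
For Colin to be willing to mix, Colin must be indifferent between Right and Left, which pins down Rosa's mix.
  Colin's expected payoff from Right: p·(-4) + (1−p)·6 = -10p + 6
  Colin's expected payoff from Left: p·3 + (1−p)·4 = -p + 4
  -10p + 6 = -p + 4  ⇒  -9p = -2  ⇒  p = 2/9.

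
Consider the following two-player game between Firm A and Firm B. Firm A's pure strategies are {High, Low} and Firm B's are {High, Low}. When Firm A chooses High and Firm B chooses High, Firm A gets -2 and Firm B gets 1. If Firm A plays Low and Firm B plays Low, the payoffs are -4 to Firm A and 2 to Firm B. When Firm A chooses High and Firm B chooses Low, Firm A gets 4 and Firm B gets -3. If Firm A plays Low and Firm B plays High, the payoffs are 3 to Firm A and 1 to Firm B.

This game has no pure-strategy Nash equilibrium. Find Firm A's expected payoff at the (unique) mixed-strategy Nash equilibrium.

4/13

In a mixed equilibrium Firm A is indifferent between High and Low; this condition fixes q.
  Firm A's payoff from High: q·(-2) + (1−q)·4 = -6q + 4
  Firm A's payoff from Low: q·3 + (1−q)·(-4) = 7q - 4
  -6q + 4 = 7q - 4  ⇒  -13q = -8  ⇒  q = 8/13.
At equilibrium Firm A is indifferent across rows, so Firm A's payoff equals the payoff from High: (8/13)·(-2) + (5/13)·4 = 4/13.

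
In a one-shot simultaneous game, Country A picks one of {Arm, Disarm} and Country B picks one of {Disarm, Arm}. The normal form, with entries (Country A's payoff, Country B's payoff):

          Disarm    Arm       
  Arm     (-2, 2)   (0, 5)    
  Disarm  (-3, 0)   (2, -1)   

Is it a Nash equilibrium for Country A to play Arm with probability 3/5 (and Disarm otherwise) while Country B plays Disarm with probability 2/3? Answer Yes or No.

Given Country A's mix p = 3/5, Country B's payoff from Disarm is 6/5 but from Arm is 13/5. Country B strictly prefers Arm, so Country B would not mix.
So the proposed profile is not a Nash equilibrium.

No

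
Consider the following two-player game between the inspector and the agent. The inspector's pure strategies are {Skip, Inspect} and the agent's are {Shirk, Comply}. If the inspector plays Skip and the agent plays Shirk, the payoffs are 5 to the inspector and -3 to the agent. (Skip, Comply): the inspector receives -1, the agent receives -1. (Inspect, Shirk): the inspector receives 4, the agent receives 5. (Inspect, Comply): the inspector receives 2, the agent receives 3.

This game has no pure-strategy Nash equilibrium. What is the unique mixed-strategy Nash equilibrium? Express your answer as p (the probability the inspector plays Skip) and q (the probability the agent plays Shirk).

The agent's indifference between Shirk and Comply determines the inspector's mixing probability p:
  the agent's payoff from Shirk: p·(-3) + (1−p)·5 = -8p + 5
  the agent's payoff from Comply: p·(-1) + (1−p)·3 = -4p + 3
  -8p + 5 = -4p + 3  ⇒  -4p = -2  ⇒  p = 1/2.
In a mixed equilibrium the inspector is indifferent between Skip and Inspect; this condition fixes q.
  the inspector's payoff from Skip: q·5 + (1−q)·(-1) = 6q - 1
  the inspector's payoff from Inspect: q·4 + (1−q)·2 = 2q + 2
  6q - 1 = 2q + 2  ⇒  4q = 3  ⇒  q = 3/4.

p = 1/2, q = 3/4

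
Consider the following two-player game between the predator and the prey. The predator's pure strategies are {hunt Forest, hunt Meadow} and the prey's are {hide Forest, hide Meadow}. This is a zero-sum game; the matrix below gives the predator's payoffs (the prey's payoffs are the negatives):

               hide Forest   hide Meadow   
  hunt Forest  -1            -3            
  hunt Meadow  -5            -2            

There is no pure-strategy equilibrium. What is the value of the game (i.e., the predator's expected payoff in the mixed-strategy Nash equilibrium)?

v = -13/5

In a mixed equilibrium the predator is indifferent between hunt Forest and hunt Meadow; this condition fixes q.
  the predator's payoff to hunt Forest: q·(-1) + (1−q)·(-3) = 2q - 3
  the predator's payoff to hunt Meadow: q·(-5) + (1−q)·(-2) = -3q - 2
  2q - 3 = -3q - 2  ⇒  5q = 1  ⇒  q = 1/5.
The value is the predator's expected payoff against this mix (using hunt Forest): (1/5)·(-1) + (4/5)·(-3) = -13/5.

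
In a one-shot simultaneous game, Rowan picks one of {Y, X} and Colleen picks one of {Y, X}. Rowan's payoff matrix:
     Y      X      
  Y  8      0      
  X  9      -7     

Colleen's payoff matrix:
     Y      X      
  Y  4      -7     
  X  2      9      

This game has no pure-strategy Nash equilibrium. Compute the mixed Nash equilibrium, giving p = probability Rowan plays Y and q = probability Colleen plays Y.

p = 7/18, q = 7/8

Set Colleen's expected payoff from Y equal to that from X:
  Colleen's payoff from Y: p·4 + (1−p)·2 = 2p + 2
  Colleen's payoff from X: p·(-7) + (1−p)·9 = -16p + 9
  2p + 2 = -16p + 9  ⇒  18p = 7  ⇒  p = 7/18.
For Rowan to be willing to mix, Rowan must be indifferent between Y and X, which pins down Colleen's mix.
  Rowan's expected payoff from Y: q·8 + (1−q)·0 = 8q
  Rowan's expected payoff from X: q·9 + (1−q)·(-7) = 16q - 7
  8q = 16q - 7  ⇒  -8q = -7  ⇒  q = 7/8.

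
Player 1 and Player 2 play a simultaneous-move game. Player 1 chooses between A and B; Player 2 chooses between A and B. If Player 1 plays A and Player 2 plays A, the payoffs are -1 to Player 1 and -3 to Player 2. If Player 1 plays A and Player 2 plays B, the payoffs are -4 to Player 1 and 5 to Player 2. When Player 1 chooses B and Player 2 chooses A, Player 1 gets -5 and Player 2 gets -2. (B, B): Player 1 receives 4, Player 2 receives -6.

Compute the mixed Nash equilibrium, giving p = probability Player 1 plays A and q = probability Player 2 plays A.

Set Player 2's expected payoff from A equal to that from B:
  Player 2's expected payoff from A: p·(-3) + (1−p)·(-2) = -p - 2
  Player 2's expected payoff from B: p·5 + (1−p)·(-6) = 11p - 6
  -p - 2 = 11p - 6  ⇒  -12p = -4  ⇒  p = 1/3.
Player 1's indifference between A and B determines Player 2's mixing probability q:
  Player 1's payoff to A: q·(-1) + (1−q)·(-4) = 3q - 4
  Player 1's payoff to B: q·(-5) + (1−q)·4 = -9q + 4
  3q - 4 = -9q + 4  ⇒  12q = 8  ⇒  q = 2/3.

p = 1/3, q = 2/3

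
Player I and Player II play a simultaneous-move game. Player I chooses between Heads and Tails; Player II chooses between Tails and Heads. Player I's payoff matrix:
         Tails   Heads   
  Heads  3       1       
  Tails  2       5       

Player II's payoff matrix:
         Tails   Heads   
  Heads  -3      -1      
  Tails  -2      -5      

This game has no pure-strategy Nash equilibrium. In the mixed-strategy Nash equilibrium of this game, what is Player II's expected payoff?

-13/5

For Player II to be willing to mix, Player II must be indifferent between Tails and Heads, which pins down Player I's mix.
  Player II's payoff to Tails: p·(-3) + (1−p)·(-2) = -p - 2
  Player II's payoff to Heads: p·(-1) + (1−p)·(-5) = 4p - 5
  -p - 2 = 4p - 5  ⇒  -5p = -3  ⇒  p = 3/5.
At equilibrium Player II is indifferent across columns, so Player II's payoff equals the payoff from Tails: (3/5)·(-3) + (2/5)·(-2) = -13/5.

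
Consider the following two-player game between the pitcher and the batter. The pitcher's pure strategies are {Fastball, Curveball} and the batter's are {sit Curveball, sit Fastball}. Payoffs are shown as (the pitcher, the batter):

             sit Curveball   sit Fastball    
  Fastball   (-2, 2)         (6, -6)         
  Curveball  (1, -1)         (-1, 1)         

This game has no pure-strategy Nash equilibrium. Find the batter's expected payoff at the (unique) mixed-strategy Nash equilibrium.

For the batter to be willing to mix, the batter must be indifferent between sit Curveball and sit Fastball, which pins down the pitcher's mix.
  the batter's payoff from sit Curveball: p·2 + (1−p)·(-1) = 3p - 1
  the batter's payoff from sit Fastball: p·(-6) + (1−p)·1 = -7p + 1
  3p - 1 = -7p + 1  ⇒  10p = 2  ⇒  p = 1/5.
At equilibrium the batter is indifferent across columns, so the batter's payoff equals the payoff from sit Curveball: (1/5)·2 + (4/5)·(-1) = -2/5.

-2/5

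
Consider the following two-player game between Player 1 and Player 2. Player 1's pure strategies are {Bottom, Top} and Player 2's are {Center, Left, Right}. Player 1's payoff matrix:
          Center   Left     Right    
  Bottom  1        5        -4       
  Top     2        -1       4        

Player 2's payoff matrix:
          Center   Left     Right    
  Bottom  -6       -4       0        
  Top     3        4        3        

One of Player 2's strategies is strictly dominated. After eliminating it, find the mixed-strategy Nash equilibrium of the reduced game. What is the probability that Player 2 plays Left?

q = 4/7

Player 2's strategy Center is strictly dominated by Left: -4 > -6 and 4 > 3. Eliminate Center.
Player 2's mix must leave Player 1 indifferent between Bottom and Top.
  Player 1's expected payoff from Bottom: q·5 + (1−q)·(-4) = 9q - 4
  Player 1's expected payoff from Top: q·(-1) + (1−q)·4 = -5q + 4
  9q - 4 = -5q + 4  ⇒  14q = 8  ⇒  q = 4/7.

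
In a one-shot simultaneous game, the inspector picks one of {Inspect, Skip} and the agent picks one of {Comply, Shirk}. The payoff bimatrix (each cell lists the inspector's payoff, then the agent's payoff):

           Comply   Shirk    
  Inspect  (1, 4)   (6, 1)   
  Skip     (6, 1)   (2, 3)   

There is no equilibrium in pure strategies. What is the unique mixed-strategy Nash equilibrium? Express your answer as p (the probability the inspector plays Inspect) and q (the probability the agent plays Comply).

In a mixed equilibrium the agent is indifferent between Comply and Shirk; this condition fixes p.
  the agent's expected payoff from Comply: p·4 + (1−p)·1 = 3p + 1
  the agent's expected payoff from Shirk: p·1 + (1−p)·3 = -2p + 3
  3p + 1 = -2p + 3  ⇒  5p = 2  ⇒  p = 2/5.
The agent's mix must leave the inspector indifferent between Inspect and Skip.
  the inspector's payoff to Inspect: q·1 + (1−q)·6 = -5q + 6
  the inspector's payoff to Skip: q·6 + (1−q)·2 = 4q + 2
  -5q + 6 = 4q + 2  ⇒  -9q = -4  ⇒  q = 4/9.

p = 2/5, q = 4/9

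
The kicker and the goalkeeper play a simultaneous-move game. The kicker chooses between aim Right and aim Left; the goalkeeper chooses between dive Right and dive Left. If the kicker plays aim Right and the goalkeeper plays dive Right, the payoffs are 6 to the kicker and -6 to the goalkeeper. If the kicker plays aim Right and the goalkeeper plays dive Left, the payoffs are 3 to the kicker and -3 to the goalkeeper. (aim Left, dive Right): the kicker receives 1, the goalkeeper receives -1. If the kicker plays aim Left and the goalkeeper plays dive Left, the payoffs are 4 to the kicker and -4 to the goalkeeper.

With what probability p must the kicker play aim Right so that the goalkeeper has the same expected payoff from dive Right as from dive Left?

p = 1/2

For the goalkeeper to be willing to mix, the goalkeeper must be indifferent between dive Right and dive Left, which pins down the kicker's mix.
  the goalkeeper's payoff to dive Right: p·(-6) + (1−p)·(-1) = -5p - 1
  the goalkeeper's payoff to dive Left: p·(-3) + (1−p)·(-4) = p - 4
  -5p - 1 = p - 4  ⇒  -6p = -3  ⇒  p = 1/2.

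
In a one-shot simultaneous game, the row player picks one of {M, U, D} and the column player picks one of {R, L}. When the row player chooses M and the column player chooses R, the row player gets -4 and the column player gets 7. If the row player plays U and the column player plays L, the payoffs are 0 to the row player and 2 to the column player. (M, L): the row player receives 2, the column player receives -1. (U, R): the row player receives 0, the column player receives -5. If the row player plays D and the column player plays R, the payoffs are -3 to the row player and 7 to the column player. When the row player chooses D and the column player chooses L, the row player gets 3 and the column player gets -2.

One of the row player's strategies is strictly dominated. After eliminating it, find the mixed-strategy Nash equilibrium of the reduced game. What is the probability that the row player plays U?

p = 9/16

The row player's strategy M is strictly dominated by D: -3 > -4 and 3 > 2. Eliminate M.
For the column player to be willing to mix, the column player must be indifferent between R and L, which pins down the row player's mix.
  the column player's payoff to R: p·(-5) + (1−p)·7 = -12p + 7
  the column player's payoff to L: p·2 + (1−p)·(-2) = 4p - 2
  -12p + 7 = 4p - 2  ⇒  -16p = -9  ⇒  p = 9/16.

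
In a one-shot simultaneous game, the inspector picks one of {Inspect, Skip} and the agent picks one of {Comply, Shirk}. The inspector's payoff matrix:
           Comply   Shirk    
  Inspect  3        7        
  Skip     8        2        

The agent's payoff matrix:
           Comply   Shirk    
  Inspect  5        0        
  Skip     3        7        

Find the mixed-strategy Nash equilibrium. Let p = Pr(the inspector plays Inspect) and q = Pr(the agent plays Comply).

For the agent to be willing to mix, the agent must be indifferent between Comply and Shirk, which pins down the inspector's mix.
  the agent's expected payoff from Comply: p·5 + (1−p)·3 = 2p + 3
  the agent's expected payoff from Shirk: p·0 + (1−p)·7 = -7p + 7
  2p + 3 = -7p + 7  ⇒  9p = 4  ⇒  p = 4/9.
Set the inspector's expected payoff from Inspect equal to that from Skip:
  the inspector's payoff to Inspect: q·3 + (1−q)·7 = -4q + 7
  the inspector's payoff to Skip: q·8 + (1−q)·2 = 6q + 2
  -4q + 7 = 6q + 2  ⇒  -10q = -5  ⇒  q = 1/2.

p = 4/9, q = 1/2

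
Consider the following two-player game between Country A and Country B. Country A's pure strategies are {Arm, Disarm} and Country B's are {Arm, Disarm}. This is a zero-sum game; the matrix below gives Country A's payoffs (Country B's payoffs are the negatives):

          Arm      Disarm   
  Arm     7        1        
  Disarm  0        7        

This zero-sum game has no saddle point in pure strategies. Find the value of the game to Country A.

v = 49/13

Country B's mix must leave Country A indifferent between Arm and Disarm.
  Country A's payoff from Arm: q·7 + (1−q)·1 = 6q + 1
  Country A's payoff from Disarm: q·0 + (1−q)·7 = -7q + 7
  6q + 1 = -7q + 7  ⇒  13q = 6  ⇒  q = 6/13.
The value is Country A's expected payoff against this mix (using Arm): (6/13)·7 + (7/13)·1 = 49/13.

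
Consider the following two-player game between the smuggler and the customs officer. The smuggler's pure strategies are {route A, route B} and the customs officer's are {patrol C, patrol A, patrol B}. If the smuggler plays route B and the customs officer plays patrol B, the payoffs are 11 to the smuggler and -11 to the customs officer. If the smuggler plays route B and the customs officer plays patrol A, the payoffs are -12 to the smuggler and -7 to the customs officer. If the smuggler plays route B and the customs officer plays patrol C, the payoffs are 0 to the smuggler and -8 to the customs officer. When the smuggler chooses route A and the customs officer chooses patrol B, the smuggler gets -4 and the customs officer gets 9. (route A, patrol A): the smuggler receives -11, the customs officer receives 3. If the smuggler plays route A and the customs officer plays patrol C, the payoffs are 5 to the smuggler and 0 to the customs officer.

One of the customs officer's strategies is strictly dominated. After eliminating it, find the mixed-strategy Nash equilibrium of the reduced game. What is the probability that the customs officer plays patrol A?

The customs officer's strategy patrol C is strictly dominated by patrol A: 3 > 0 and -7 > -8. Eliminate patrol C.
Set the smuggler's expected payoff from route A equal to that from route B:
  the smuggler's payoff from route A: q·(-11) + (1−q)·(-4) = -7q - 4
  the smuggler's payoff from route B: q·(-12) + (1−q)·11 = -23q + 11
  -7q - 4 = -23q + 11  ⇒  16q = 15  ⇒  q = 15/16.

q = 15/16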